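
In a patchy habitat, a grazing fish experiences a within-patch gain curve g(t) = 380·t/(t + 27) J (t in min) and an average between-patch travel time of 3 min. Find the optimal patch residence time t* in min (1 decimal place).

9.0 min

Maximise g(t)/(T+t): set derivative to zero → g'(t)(T+t) = g(t).
g'(t) = 380·27/(t + 27)². Setting 380·27/(t+27)² = 380t/[(t+27)(3+t)] gives 27(3+t) = t(t+27), so t² = 27×3 = 81.
t* = √81 = 9 min.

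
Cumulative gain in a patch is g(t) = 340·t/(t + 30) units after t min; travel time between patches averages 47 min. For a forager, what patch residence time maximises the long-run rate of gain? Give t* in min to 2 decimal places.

37.55 min

Maximise g(t)/(T+t): set derivative to zero → g'(t)(T+t) = g(t).
g'(t) = 340·30/(t + 30)². Setting 340·30/(t+30)² = 340t/[(t+30)(47+t)] gives 30(47+t) = t(t+30), so t² = 30×47 = 1410.
t* = √1410 = 37.55 min.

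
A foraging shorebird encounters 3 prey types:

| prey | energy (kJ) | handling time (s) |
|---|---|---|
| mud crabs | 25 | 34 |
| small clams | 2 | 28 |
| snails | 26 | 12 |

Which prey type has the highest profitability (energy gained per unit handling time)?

Profitability E/h (kJ/s): mud crabs = 25/34 = 0.735, small clams = 2/28 = 0.0714, snails = 26/12 = 2.17.
Ranked: snails > mud crabs > small clams.

snails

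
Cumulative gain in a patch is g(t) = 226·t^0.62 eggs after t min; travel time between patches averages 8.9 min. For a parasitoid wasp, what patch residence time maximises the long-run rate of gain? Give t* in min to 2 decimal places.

14.52 min

Optimal t* satisfies g'(t*) = g(t*)/(T + t*).
g'(t) = 0.62·226·t^-0.38. Setting 0.62·226·t^-0.38 = 226·t^0.62/(8.9+t) gives 0.62(8.9+t) = t, so 0.38·t = 0.62×8.9.
t* = 0.62×8.9/0.38 = 14.52 min.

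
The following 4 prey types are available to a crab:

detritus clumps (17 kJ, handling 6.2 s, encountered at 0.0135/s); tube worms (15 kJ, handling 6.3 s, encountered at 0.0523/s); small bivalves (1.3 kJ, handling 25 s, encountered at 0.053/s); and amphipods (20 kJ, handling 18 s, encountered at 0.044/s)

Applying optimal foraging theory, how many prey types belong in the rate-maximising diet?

E/h in descending order: detritus clumps 2.74, tube worms 2.38, amphipods 1.11, small bivalves 0.052 kJ/s. The optimal diet is the largest prefix of this list for which every included type satisfies E_i/h_i > R on the types above it.
Rate on top 1: 0.2118. tube worms: 2.38 > 0.2118 → include.
Rate on top 2: 0.7175. amphipods: 1.11 > 0.7175 → include.
Rate on top 3: 0.8589. small bivalves: 0.052 < 0.8589 → exclude; stop.
Optimal diet: detritus clumps, tube worms, amphipods — 3 of 4 types.

3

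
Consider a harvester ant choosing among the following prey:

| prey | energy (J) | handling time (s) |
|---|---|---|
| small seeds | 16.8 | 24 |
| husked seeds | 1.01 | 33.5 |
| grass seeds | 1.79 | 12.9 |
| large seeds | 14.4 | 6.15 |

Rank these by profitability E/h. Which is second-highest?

small seeds

In descending order of E/h:
large seeds: 14.4/6.15 = 2.34 J/s
small seeds: 16.8/24 = 0.7 J/s
grass seeds: 1.79/12.9 = 0.139 J/s
husked seeds: 1.01/33.5 = 0.0301 J/s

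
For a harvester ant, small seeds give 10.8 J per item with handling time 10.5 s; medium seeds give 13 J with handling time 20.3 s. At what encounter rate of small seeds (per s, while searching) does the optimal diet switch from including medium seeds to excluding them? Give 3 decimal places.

The zero-one rule: include medium seeds iff E₂/h₂ > λE₁/(1+λh₁). Equality gives the switch point.
λE₁h₂ = E₂ + λE₂h₁ ⇒ λ = E₂/(E₁h₂ − E₂h₁) = 13/(219.2 − 136.5) = 0.1571 per s.

0.157 per s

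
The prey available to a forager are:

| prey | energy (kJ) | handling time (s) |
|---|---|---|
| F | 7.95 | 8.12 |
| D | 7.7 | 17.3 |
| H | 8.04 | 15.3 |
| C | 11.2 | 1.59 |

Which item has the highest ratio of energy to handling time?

In descending order of E/h:
C: 11.2/1.59 = 7.04 kJ/s
F: 7.95/8.12 = 0.979 kJ/s
H: 8.04/15.3 = 0.525 kJ/s
D: 7.7/17.3 = 0.445 kJ/s

C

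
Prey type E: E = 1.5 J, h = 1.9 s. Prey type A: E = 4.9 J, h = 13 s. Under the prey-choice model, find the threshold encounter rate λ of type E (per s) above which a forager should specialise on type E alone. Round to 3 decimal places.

The zero-one rule: include type A iff E₂/h₂ > λE₁/(1+λh₁). Equality gives the switch point.
λE₁h₂ = E₂ + λE₂h₁ ⇒ λ = E₂/(E₁h₂ − E₂h₁) = 4.9/(19.5 − 9.31) = 0.4809 per s.

0.481 per s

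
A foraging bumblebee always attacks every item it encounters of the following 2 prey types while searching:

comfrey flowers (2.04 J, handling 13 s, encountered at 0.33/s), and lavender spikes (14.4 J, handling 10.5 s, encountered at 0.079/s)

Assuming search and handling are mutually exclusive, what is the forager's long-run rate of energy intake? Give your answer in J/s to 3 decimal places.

0.296 J/s

R = Σλ_iE_i / (1 + Σλ_ih_i)
Numerator: 0.33×2.04 + 0.079×14.4 = 1.811
Denominator: 1 + 0.33×13 + 0.079×10.5 = 6.12
R = 1.811/6.12 = 0.2959 J/s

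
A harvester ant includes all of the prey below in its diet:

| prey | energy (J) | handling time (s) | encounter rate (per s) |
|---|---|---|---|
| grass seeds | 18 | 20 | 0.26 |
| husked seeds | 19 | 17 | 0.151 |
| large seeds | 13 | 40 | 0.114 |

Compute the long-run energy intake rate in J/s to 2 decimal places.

R = (0.26×18 + 0.151×19 + 0.114×13) / (1 + 0.26×20 + 0.151×17 + 0.114×40) = 9.031/13.33 = 0.6776 J/s.

0.68 J/s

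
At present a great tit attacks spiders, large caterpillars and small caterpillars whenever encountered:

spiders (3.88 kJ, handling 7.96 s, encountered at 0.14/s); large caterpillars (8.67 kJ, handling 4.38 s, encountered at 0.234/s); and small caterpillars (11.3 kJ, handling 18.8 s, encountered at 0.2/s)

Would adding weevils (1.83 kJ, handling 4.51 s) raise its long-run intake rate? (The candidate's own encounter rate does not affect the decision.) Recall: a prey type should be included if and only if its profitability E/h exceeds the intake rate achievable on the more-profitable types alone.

Intake rate on the current diet: R = (0.14×3.88 + 0.234×8.67 + 0.2×11.3) / (1 + 0.14×7.96 + 0.234×4.38 + 0.2×18.8) = 4.832/6.899 = 0.7004 kJ/s.
Profitability of weevils: 1.83/4.51 = 0.4058 kJ/s.
Since 0.4058 < R, time spent handling weevils is better spent searching.

No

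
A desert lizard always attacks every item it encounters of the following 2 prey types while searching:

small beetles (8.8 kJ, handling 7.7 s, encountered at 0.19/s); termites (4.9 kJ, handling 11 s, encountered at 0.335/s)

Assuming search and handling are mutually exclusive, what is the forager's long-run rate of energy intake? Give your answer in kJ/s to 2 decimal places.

Energy encountered per unit search time: 0.19×8.8 + 0.335×4.9 = 3.314 kJ/s.
Handling time per unit search time: 0.19×7.7 + 0.335×11 = 5.148.
Rate = 3.314/(1 + 5.148) = 0.539 kJ/s.

0.54 kJ/s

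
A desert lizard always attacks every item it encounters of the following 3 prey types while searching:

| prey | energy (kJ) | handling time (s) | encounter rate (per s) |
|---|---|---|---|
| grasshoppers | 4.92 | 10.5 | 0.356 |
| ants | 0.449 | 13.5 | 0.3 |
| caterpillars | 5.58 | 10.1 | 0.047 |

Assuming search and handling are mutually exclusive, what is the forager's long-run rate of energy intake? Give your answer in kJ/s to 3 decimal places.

0.232 kJ/s

Energy encountered per unit search time: 0.356×4.92 + 0.3×0.449 + 0.047×5.58 = 2.148 kJ/s.
Handling time per unit search time: 0.356×10.5 + 0.3×13.5 + 0.047×10.1 = 8.263.
Rate = 2.148/(1 + 8.263) = 0.2319 kJ/s.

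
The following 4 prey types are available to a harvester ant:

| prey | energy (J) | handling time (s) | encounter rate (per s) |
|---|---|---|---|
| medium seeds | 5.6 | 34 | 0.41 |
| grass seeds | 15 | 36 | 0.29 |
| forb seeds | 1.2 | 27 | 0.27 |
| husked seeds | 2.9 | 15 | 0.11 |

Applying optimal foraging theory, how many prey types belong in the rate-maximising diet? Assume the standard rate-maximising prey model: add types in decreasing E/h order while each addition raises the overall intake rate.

1

Rank by E/h (J/s): grass seeds 0.417, husked seeds 0.193, medium seeds 0.165, forb seeds 0.0444. Include each in turn until the next type's E/h falls below the running intake rate.
Rate on top 1: 0.3802. husked seeds: 0.193 < 0.3802 → exclude; stop.
Optimal diet: grass seeds — 1 of 4 types.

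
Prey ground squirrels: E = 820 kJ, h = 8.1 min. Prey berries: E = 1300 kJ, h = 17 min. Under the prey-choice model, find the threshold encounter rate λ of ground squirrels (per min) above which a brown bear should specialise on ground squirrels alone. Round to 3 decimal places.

0.381 per min

The zero-one rule: include berries iff E₂/h₂ > λE₁/(1+λh₁). Equality gives the switch point.
λE₁h₂ = E₂ + λE₂h₁ ⇒ λ = E₂/(E₁h₂ − E₂h₁) = 1300/(1.394e+04 − 1.053e+04) = 0.3812 per min.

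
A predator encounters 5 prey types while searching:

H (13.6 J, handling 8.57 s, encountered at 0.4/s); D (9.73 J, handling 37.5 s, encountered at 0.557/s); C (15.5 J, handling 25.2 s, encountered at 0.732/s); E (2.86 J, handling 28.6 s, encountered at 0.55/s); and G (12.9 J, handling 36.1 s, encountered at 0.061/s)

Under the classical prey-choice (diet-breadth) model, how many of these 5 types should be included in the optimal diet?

Profitabilities (E/h, J/s): H 1.59, C 0.615, G 0.357, D 0.259, E 0.1. Add prey in this order while the next type's profitability exceeds the intake rate on those already taken.
Rate on top 1: 1.229. C: 0.615 < 1.229 → exclude; stop.
Optimal diet: H — 1 of 5 types.

1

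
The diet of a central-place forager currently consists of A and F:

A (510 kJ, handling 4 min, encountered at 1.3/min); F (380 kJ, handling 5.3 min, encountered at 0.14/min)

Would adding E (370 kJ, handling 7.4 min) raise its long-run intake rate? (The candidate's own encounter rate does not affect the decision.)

No

On A and F alone, R = ΣλE/(1+Σλh) = 716.2/6.942 = 103.2 kJ/min.
E: E/h = 370/7.4 = 50 kJ/min.
50 < 103.2, so adding E would lower the average — exclude it.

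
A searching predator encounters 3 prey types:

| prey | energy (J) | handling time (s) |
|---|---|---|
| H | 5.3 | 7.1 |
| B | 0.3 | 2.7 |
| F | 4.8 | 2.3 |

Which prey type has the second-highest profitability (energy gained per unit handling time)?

In descending order of E/h:
F: 4.8/2.3 = 2.09 J/s
H: 5.3/7.1 = 0.746 J/s
B: 0.3/2.7 = 0.111 J/s

H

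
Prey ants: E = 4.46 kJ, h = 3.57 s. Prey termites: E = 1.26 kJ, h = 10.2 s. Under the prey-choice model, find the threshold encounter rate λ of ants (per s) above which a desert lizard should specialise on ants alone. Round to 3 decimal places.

Drop termites once their profitability E₂/h₂ falls below the rate achievable on ants alone: E₂/h₂ = λE₁/(1 + λh₁).
Solve for λ: λE₁h₂ = E₂(1 + λh₁) → λ(E₁h₂ − E₂h₁) = E₂ → λ = E₂/(E₁h₂ − E₂h₁).
λ = 1.26/(4.46×10.2 − 1.26×3.57) = 1.26/40.99 = 0.03074 per s.

0.031 per s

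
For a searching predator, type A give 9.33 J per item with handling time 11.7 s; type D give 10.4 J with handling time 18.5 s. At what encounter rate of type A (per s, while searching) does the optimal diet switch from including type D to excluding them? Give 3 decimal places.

The zero-one rule: include type D iff E₂/h₂ > λE₁/(1+λh₁). Equality gives the switch point.
λE₁h₂ = E₂ + λE₂h₁ ⇒ λ = E₂/(E₁h₂ − E₂h₁) = 10.4/(172.6 − 121.7) = 0.2042 per s.

0.204 per s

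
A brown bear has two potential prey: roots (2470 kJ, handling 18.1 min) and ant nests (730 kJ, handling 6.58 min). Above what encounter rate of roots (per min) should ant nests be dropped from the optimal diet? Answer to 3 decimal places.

0.240 per min

Drop ant nests once their profitability E₂/h₂ falls below the rate achievable on roots alone: E₂/h₂ = λE₁/(1 + λh₁).
Solve for λ: λE₁h₂ = E₂(1 + λh₁) → λ(E₁h₂ − E₂h₁) = E₂ → λ = E₂/(E₁h₂ − E₂h₁).
λ = 730/(2470×6.58 − 730×18.1) = 730/3040 = 0.2402 per min.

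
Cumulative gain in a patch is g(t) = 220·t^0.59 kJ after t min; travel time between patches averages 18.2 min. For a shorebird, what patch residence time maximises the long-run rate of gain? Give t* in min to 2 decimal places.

By the marginal value theorem, leave when the instantaneous gain rate g'(t) equals the habitat-wide average g(t)/(T + t).
g'(t) = 0.59·220·t^-0.41. Setting 0.59·220·t^-0.41 = 220·t^0.59/(18.2+t) gives 0.59(18.2+t) = t, so 0.41·t = 0.59×18.2.
t* = 0.59×18.2/0.41 = 26.19 min.

26.19 min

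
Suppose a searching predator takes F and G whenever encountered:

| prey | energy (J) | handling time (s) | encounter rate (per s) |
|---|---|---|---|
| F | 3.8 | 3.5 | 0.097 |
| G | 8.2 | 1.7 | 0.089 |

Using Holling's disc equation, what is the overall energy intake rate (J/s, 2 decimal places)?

0.74 J/s

R = Σλ_iE_i / (1 + Σλ_ih_i)
Numerator: 0.097×3.8 + 0.089×8.2 = 1.098
Denominator: 1 + 0.097×3.5 + 0.089×1.7 = 1.491
R = 1.098/1.491 = 0.7368 J/s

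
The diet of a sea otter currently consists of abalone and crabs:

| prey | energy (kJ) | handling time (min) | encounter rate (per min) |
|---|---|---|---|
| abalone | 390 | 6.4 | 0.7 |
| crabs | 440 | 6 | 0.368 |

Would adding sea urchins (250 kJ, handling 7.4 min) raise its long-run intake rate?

No

Intake rate on the current diet: R = (0.7×390 + 0.368×440) / (1 + 0.7×6.4 + 0.368×6) = 434.9/7.688 = 56.57 kJ/min.
Profitability of sea urchins: 250/7.4 = 33.78 kJ/min.
33.78 < 56.57, so adding sea urchins would lower the average — exclude it.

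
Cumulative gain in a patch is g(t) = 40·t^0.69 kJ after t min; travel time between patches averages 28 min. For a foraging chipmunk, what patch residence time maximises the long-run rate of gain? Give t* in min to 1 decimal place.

62.3 min

By the marginal value theorem, leave when the instantaneous gain rate g'(t) equals the habitat-wide average g(t)/(T + t).
g'(t) = 0.69·40·t^-0.31. Setting 0.69·40·t^-0.31 = 40·t^0.69/(28+t) gives 0.69(28+t) = t, so 0.31·t = 0.69×28.
t* = 0.69×28/0.31 = 62.32 min.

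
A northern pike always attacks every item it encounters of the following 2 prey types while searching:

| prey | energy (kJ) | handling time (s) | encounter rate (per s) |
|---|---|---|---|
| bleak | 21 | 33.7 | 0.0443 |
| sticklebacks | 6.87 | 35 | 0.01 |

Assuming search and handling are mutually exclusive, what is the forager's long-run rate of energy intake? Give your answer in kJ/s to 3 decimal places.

R = (0.0443×21 + 0.01×6.87) / (1 + 0.0443×33.7 + 0.01×35) = 0.999/2.843 = 0.3514 kJ/s.

0.351 kJ/s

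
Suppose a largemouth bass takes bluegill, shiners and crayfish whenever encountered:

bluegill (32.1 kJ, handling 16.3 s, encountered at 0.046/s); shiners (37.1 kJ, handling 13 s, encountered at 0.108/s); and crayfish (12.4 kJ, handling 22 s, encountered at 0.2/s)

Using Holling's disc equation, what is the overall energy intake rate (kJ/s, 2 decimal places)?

1.05 kJ/s

R = (0.046×32.1 + 0.108×37.1 + 0.2×12.4) / (1 + 0.046×16.3 + 0.108×13 + 0.2×22) = 7.963/7.554 = 1.054 kJ/s.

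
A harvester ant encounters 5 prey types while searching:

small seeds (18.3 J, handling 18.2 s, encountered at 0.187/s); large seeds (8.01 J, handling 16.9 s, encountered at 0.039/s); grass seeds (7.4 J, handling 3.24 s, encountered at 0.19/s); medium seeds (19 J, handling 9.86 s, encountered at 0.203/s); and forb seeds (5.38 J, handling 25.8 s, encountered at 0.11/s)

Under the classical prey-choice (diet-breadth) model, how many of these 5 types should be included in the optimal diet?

2

Rank by E/h (J/s): grass seeds 2.28, medium seeds 1.93, small seeds 1.01, large seeds 0.474, forb seeds 0.209. Include each in turn until the next type's E/h falls below the running intake rate.
Rate on top 1: 0.8703. medium seeds: 1.93 > 0.8703 → include.
Rate on top 2: 1.455. small seeds: 1.01 < 1.455 → exclude; stop.
Optimal diet: grass seeds, medium seeds — 2 of 5 types.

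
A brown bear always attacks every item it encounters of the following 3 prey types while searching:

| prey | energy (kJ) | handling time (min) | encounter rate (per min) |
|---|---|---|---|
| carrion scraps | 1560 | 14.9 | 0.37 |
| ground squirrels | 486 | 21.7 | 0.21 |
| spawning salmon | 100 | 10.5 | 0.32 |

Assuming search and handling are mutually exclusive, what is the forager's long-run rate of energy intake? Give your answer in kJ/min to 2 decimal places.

R = Σλ_iE_i / (1 + Σλ_ih_i)
Numerator: 0.37×1560 + 0.21×486 + 0.32×100 = 711.3
Denominator: 1 + 0.37×14.9 + 0.21×21.7 + 0.32×10.5 = 14.43
R = 711.3/14.43 = 49.29 kJ/min

49.29 kJ/min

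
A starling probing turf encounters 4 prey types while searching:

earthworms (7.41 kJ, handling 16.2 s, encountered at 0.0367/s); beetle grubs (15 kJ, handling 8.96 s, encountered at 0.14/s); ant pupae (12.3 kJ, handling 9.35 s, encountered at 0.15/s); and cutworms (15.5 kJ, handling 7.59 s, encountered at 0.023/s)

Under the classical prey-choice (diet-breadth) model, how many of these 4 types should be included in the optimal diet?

E/h in descending order: cutworms 2.04, beetle grubs 1.67, ant pupae 1.32, earthworms 0.457 kJ/s. The optimal diet is the largest prefix of this list for which every included type satisfies E_i/h_i > R on the types above it.
Rate on top 1: 0.3035. beetle grubs: 1.67 > 0.3035 → include.
Rate on top 2: 1.011. ant pupae: 1.32 > 1.011 → include.
Rate on top 3: 1.123. earthworms: 0.457 < 1.123 → exclude; stop.
Optimal diet: cutworms, beetle grubs, ant pupae — 3 of 4 types.

3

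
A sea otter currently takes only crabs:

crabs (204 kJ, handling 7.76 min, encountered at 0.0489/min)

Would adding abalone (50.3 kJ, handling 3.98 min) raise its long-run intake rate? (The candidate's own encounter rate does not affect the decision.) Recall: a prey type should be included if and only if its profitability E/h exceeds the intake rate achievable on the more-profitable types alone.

Yes

Current rate: (0.0489×204)/(1 + 0.0489×7.76) = 7.232 kJ/min.
abalone: E/h = 50.3/3.98 = 12.64 kJ/min.
12.64 > 7.232, so adding abalone raises the average — include it.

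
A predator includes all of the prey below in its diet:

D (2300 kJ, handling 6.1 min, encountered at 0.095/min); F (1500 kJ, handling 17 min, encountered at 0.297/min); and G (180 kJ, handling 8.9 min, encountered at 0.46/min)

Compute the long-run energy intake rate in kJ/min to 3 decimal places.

Energy encountered per unit search time: 0.095×2300 + 0.297×1500 + 0.46×180 = 746.8 kJ/min.
Handling time per unit search time: 0.095×6.1 + 0.297×17 + 0.46×8.9 = 9.723.
Rate = 746.8/(1 + 9.723) = 69.65 kJ/min.

69.648 kJ/min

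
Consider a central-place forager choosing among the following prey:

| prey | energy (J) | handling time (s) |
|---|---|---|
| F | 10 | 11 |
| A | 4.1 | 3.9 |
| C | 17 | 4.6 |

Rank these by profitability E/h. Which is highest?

In descending order of E/h:
C: 17/4.6 = 3.7 J/s
A: 4.1/3.9 = 1.05 J/s
F: 10/11 = 0.909 J/s

C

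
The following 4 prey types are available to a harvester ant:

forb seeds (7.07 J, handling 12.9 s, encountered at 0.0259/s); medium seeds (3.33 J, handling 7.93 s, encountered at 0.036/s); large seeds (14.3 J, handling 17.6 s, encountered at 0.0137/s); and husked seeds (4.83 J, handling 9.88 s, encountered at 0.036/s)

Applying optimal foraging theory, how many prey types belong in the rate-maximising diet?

4

Rank by E/h (J/s): large seeds 0.812, forb seeds 0.548, husked seeds 0.489, medium seeds 0.42. Include each in turn until the next type's E/h falls below the running intake rate.
Rate on top 1: 0.1578. forb seeds: 0.548 > 0.1578 → include.
Rate on top 2: 0.2406. husked seeds: 0.489 > 0.2406 → include.
Rate on top 3: 0.2863. medium seeds: 0.42 > 0.2863 → include.
Optimal diet: large seeds, forb seeds, husked seeds, medium seeds — 4 of 4 types.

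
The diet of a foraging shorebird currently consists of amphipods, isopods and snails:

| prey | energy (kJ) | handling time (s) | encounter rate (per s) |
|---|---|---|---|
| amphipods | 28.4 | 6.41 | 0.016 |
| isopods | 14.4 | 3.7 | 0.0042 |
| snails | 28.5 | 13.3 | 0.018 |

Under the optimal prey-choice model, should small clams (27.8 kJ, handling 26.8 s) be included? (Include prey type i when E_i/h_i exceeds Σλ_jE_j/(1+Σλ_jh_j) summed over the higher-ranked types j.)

Yes

On amphipods, isopods and snails alone, R = ΣλE/(1+Σλh) = 1.028/1.357 = 0.7572 kJ/s.
small clams: E/h = 27.8/26.8 = 1.037 kJ/s.
Since 1.037 > R, including small clams increases the long-run rate.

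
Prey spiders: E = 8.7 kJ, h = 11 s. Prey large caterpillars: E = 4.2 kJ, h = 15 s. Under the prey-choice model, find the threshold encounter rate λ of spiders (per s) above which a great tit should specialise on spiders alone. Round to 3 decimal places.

The zero-one rule: include large caterpillars iff E₂/h₂ > λE₁/(1+λh₁). Equality gives the switch point.
λE₁h₂ = E₂ + λE₂h₁ ⇒ λ = E₂/(E₁h₂ − E₂h₁) = 4.2/(130.5 − 46.2) = 0.04982 per s.

0.050 per s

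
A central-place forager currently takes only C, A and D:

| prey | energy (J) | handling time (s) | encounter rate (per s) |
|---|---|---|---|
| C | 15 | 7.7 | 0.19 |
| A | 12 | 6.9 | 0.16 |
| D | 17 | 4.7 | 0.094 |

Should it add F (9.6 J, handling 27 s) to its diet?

No

On C, A and D alone, R = ΣλE/(1+Σλh) = 6.368/4.009 = 1.589 J/s.
F: E/h = 9.6/27 = 0.3556 J/s.
Since 0.3556 < R, time spent handling F is better spent searching.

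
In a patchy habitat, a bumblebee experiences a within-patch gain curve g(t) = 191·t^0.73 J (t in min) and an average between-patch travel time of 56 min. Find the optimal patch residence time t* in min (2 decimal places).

151.41 min

Optimal t* satisfies g'(t*) = g(t*)/(T + t*).
g'(t) = 0.73·191·t^-0.27. Setting 0.73·191·t^-0.27 = 191·t^0.73/(56+t) gives 0.73(56+t) = t, so 0.27·t = 0.73×56.
t* = 0.73×56/0.27 = 151.4 min.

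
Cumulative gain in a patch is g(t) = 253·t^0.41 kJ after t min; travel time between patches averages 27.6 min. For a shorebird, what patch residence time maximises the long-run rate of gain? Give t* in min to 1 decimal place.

Optimal t* satisfies g'(t*) = g(t*)/(T + t*).
g'(t) = 0.41·253·t^-0.59. Setting 0.41·253·t^-0.59 = 253·t^0.41/(27.6+t) gives 0.41(27.6+t) = t, so 0.59·t = 0.41×27.6.
t* = 0.41×27.6/0.59 = 19.18 min.

19.2 min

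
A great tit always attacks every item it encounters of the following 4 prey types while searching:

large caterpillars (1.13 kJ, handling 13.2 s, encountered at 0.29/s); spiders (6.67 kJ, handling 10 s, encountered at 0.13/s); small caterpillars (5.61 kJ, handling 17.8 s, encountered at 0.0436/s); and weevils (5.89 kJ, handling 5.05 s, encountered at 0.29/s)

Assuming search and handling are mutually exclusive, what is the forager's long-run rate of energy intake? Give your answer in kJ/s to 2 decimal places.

0.38 kJ/s

R = (0.29×1.13 + 0.13×6.67 + 0.0436×5.61 + 0.29×5.89) / (1 + 0.29×13.2 + 0.13×10 + 0.0436×17.8 + 0.29×5.05) = 3.147/8.369 = 0.3761 kJ/s.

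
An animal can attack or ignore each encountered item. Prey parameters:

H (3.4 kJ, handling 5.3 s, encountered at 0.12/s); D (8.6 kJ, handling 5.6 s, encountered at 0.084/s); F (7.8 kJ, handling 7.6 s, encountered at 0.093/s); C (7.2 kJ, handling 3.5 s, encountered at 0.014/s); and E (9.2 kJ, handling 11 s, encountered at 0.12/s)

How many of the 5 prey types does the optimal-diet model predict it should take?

4

E/h in descending order: C 2.06, D 1.54, F 1.03, E 0.836, H 0.642 kJ/s. The optimal diet is the largest prefix of this list for which every included type satisfies E_i/h_i > R on the types above it.
Rate on top 1: 0.09609. D: 1.54 > 0.09609 → include.
Rate on top 2: 0.5418. F: 1.03 > 0.5418 → include.
Rate on top 3: 0.6956. E: 0.836 > 0.6956 → include.
Rate on top 4: 0.748. H: 0.642 < 0.748 → exclude; stop.
Optimal diet: C, D, F, E — 4 of 5 types.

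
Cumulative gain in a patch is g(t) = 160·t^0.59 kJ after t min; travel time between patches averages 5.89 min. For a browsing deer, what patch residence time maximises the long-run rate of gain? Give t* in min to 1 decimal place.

8.5 min

By the marginal value theorem, leave when the instantaneous gain rate g'(t) equals the habitat-wide average g(t)/(T + t).
g'(t) = 0.59·160·t^-0.41. Setting 0.59·160·t^-0.41 = 160·t^0.59/(5.89+t) gives 0.59(5.89+t) = t, so 0.41·t = 0.59×5.89.
t* = 0.59×5.89/0.41 = 8.476 min.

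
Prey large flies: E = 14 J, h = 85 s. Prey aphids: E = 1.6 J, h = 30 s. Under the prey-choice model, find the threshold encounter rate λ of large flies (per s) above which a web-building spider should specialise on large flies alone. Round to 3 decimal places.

0.006 per s

The zero-one rule: include aphids iff E₂/h₂ > λE₁/(1+λh₁). Equality gives the switch point.
λE₁h₂ = E₂ + λE₂h₁ ⇒ λ = E₂/(E₁h₂ − E₂h₁) = 1.6/(420 − 136) = 0.005634 per s.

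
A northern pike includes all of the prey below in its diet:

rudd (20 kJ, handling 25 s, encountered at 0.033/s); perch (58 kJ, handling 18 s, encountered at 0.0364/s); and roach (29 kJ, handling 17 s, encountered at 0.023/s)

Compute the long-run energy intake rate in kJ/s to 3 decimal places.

1.197 kJ/s

R = (0.033×20 + 0.0364×58 + 0.023×29) / (1 + 0.033×25 + 0.0364×18 + 0.023×17) = 3.438/2.871 = 1.197 kJ/s.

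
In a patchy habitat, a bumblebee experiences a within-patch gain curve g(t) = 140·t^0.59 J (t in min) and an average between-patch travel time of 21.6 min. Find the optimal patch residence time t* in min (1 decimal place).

Maximise g(t)/(T+t): set derivative to zero → g'(t)(T+t) = g(t).
g'(t) = 0.59·140·t^-0.41. Setting 0.59·140·t^-0.41 = 140·t^0.59/(21.6+t) gives 0.59(21.6+t) = t, so 0.41·t = 0.59×21.6.
t* = 0.59×21.6/0.41 = 31.08 min.

31.1 min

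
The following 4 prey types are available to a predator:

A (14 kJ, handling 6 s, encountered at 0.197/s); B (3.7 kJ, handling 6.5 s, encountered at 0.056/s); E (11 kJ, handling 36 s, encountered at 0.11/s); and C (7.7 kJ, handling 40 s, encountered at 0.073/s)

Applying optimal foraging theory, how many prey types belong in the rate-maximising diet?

E/h in descending order: A 2.33, B 0.569, E 0.306, C 0.193 kJ/s. The optimal diet is the largest prefix of this list for which every included type satisfies E_i/h_i > R on the types above it.
Rate on top 1: 1.264. B: 0.569 < 1.264 → exclude; stop.
Optimal diet: A — 1 of 4 types.

1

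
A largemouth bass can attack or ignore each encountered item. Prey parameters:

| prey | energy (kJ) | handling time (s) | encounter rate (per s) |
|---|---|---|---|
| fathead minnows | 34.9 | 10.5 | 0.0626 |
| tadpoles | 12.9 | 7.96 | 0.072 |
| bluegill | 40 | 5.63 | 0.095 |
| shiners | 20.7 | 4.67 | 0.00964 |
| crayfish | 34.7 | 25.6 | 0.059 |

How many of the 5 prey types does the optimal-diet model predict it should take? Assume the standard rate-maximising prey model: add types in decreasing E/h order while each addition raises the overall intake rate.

3

Rank by E/h (kJ/s): bluegill 7.1, shiners 4.43, fathead minnows 3.32, tadpoles 1.62, crayfish 1.36. Include each in turn until the next type's E/h falls below the running intake rate.
Rate on top 1: 2.476. shiners: 4.43 > 2.476 → include.
Rate on top 2: 2.532. fathead minnows: 3.32 > 2.532 → include.
Rate on top 3: 2.764. tadpoles: 1.62 < 2.764 → exclude; stop.
Optimal diet: bluegill, shiners, fathead minnows — 3 of 5 types.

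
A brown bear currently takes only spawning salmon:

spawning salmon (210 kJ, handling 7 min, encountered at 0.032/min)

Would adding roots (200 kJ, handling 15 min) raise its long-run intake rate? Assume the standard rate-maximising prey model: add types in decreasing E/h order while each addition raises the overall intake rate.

On spawning salmon alone, R = ΣλE/(1+Σλh) = 6.72/1.224 = 5.49 kJ/min.
roots: E/h = 200/15 = 13.33 kJ/min.
Since 13.33 > R, including roots increases the long-run rate.

Yes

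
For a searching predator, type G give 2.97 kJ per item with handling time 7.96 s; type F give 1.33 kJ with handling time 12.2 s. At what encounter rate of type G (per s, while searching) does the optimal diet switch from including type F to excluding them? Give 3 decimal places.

0.052 per s

The zero-one rule: include type F iff E₂/h₂ > λE₁/(1+λh₁). Equality gives the switch point.
λE₁h₂ = E₂ + λE₂h₁ ⇒ λ = E₂/(E₁h₂ − E₂h₁) = 1.33/(36.23 − 10.59) = 0.05186 per s.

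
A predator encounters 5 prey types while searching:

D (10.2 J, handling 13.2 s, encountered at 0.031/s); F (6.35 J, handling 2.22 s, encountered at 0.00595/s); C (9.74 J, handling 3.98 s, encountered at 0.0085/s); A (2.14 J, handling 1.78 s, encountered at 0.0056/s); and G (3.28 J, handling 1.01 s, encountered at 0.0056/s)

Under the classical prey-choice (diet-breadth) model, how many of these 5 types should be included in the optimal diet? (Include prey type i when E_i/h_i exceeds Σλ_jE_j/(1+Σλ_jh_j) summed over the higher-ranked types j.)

5

E/h in descending order: G 3.25, F 2.86, C 2.45, A 1.2, D 0.773 J/s. The optimal diet is the largest prefix of this list for which every included type satisfies E_i/h_i > R on the types above it.
Rate on top 1: 0.01826. F: 2.86 > 0.01826 → include.
Rate on top 2: 0.05511. C: 2.45 > 0.05511 → include.
Rate on top 3: 0.132. A: 1.2 > 0.132 → include.
Rate on top 4: 0.142. D: 0.773 > 0.142 → include.
Optimal diet: G, F, C, A, D — 5 of 5 types.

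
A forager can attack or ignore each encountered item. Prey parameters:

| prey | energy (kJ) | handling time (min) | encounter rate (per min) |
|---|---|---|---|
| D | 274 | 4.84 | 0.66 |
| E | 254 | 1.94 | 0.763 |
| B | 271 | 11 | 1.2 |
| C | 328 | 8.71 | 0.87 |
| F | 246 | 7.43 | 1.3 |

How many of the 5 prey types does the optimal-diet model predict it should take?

Rank by E/h (kJ/min): E 131, D 56.6, C 37.7, F 33.1, B 24.6. Include each in turn until the next type's E/h falls below the running intake rate.
Rate on top 1: 78.14. D: 56.6 < 78.14 → exclude; stop.
Optimal diet: E — 1 of 5 types.

1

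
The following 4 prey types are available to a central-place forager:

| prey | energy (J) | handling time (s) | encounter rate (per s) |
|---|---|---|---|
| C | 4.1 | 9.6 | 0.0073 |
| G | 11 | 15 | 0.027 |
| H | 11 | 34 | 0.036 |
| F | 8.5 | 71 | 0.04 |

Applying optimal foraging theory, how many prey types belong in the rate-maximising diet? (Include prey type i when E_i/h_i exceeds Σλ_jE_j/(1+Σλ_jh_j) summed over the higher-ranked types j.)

E/h in descending order: G 0.733, C 0.427, H 0.324, F 0.12 J/s. The optimal diet is the largest prefix of this list for which every included type satisfies E_i/h_i > R on the types above it.
Rate on top 1: 0.2114. C: 0.427 > 0.2114 → include.
Rate on top 2: 0.2216. H: 0.324 > 0.2216 → include.
Rate on top 3: 0.2678. F: 0.12 < 0.2678 → exclude; stop.
Optimal diet: G, C, H — 3 of 4 types.

3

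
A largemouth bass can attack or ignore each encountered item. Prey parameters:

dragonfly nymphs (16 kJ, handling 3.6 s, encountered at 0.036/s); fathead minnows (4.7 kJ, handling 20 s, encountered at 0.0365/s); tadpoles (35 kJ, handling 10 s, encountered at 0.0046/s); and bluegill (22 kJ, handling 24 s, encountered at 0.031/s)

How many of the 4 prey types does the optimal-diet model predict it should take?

Rank by E/h (kJ/s): dragonfly nymphs 4.44, tadpoles 3.5, bluegill 0.917, fathead minnows 0.235. Include each in turn until the next type's E/h falls below the running intake rate.
Rate on top 1: 0.5099. tadpoles: 3.5 > 0.5099 → include.
Rate on top 2: 0.6269. bluegill: 0.917 > 0.6269 → include.
Rate on top 3: 0.7392. fathead minnows: 0.235 < 0.7392 → exclude; stop.
Optimal diet: dragonfly nymphs, tadpoles, bluegill — 3 of 4 types.

3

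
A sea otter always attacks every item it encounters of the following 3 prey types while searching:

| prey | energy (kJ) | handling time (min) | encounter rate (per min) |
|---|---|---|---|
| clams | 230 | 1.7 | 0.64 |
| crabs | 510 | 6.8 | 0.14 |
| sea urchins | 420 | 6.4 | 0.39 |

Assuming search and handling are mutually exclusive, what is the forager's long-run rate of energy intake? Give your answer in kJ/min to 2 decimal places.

R = (0.64×230 + 0.14×510 + 0.39×420) / (1 + 0.64×1.7 + 0.14×6.8 + 0.39×6.4) = 382.4/5.536 = 69.08 kJ/min.

69.08 kJ/min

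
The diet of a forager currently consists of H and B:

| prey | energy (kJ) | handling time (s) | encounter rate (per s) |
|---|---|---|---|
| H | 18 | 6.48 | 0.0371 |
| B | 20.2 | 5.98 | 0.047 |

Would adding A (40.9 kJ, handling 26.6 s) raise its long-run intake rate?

Intake rate on the current diet: R = (0.0371×18 + 0.047×20.2) / (1 + 0.0371×6.48 + 0.047×5.98) = 1.617/1.521 = 1.063 kJ/s.
Profitability of A: 40.9/26.6 = 1.538 kJ/s.
Since 1.538 > R, including A increases the long-run rate.

Yes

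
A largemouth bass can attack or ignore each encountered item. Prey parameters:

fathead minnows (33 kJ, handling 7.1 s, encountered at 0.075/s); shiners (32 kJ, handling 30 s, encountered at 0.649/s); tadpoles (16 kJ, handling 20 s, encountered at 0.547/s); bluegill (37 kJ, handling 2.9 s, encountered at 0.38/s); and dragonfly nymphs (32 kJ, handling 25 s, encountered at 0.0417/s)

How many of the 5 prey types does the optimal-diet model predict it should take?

1

Rank by E/h (kJ/s): bluegill 12.8, fathead minnows 4.65, dragonfly nymphs 1.28, shiners 1.07, tadpoles 0.8. Include each in turn until the next type's E/h falls below the running intake rate.
Rate on top 1: 6.689. fathead minnows: 4.65 < 6.689 → exclude; stop.
Optimal diet: bluegill — 1 of 5 types.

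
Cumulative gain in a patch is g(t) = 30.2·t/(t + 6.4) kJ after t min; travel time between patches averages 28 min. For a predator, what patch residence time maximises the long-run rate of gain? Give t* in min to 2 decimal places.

13.39 min

Maximise g(t)/(T+t): set derivative to zero → g'(t)(T+t) = g(t).
g'(t) = 30.2·6.4/(t + 6.4)². Setting 30.2·6.4/(t+6.4)² = 30.2t/[(t+6.4)(28+t)] gives 6.4(28+t) = t(t+6.4), so t² = 6.4×28 = 179.2.
t* = √179.2 = 13.39 min.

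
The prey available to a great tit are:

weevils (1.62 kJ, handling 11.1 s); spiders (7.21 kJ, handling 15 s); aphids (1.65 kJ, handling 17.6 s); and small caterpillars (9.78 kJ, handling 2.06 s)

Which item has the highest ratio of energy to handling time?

small caterpillars

In descending order of E/h:
small caterpillars: 9.78/2.06 = 4.75 kJ/s
spiders: 7.21/15 = 0.481 kJ/s
weevils: 1.62/11.1 = 0.146 kJ/s
aphids: 1.65/17.6 = 0.0937 kJ/s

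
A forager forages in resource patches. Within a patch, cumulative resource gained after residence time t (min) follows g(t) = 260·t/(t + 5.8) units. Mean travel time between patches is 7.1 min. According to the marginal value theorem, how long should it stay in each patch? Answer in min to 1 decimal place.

Optimal t* satisfies g'(t*) = g(t*)/(T + t*).
g'(t) = 260·5.8/(t + 5.8)². Setting 260·5.8/(t+5.8)² = 260t/[(t+5.8)(7.1+t)] gives 5.8(7.1+t) = t(t+5.8), so t² = 5.8×7.1 = 41.18.
t* = √41.18 = 6.417 min.

6.4 min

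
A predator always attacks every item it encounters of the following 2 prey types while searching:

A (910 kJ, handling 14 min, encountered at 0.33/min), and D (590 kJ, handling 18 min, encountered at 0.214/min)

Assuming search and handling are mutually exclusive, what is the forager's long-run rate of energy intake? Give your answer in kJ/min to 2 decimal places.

Energy encountered per unit search time: 0.33×910 + 0.214×590 = 426.6 kJ/min.
Handling time per unit search time: 0.33×14 + 0.214×18 = 8.472.
Rate = 426.6/(1 + 8.472) = 45.03 kJ/min.

45.03 kJ/min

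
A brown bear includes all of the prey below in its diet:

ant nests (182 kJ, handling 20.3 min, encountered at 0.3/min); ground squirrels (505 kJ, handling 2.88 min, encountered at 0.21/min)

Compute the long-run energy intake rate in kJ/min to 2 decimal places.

20.88 kJ/min

R = Σλ_iE_i / (1 + Σλ_ih_i)
Numerator: 0.3×182 + 0.21×505 = 160.7
Denominator: 1 + 0.3×20.3 + 0.21×2.88 = 7.695
R = 160.7/7.695 = 20.88 kJ/min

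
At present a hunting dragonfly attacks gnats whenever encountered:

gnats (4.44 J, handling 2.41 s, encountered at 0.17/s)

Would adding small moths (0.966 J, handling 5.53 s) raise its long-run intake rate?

Current rate: (0.17×4.44)/(1 + 0.17×2.41) = 0.5354 J/s.
Profitability of small moths: 0.966/5.53 = 0.1747 J/s.
Since 0.1747 < R, time spent handling small moths is better spent searching.

No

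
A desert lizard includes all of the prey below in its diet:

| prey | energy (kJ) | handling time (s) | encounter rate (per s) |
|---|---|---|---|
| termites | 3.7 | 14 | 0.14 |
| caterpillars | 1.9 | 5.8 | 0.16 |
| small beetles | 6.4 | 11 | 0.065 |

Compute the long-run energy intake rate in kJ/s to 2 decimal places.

0.27 kJ/s

Energy encountered per unit search time: 0.14×3.7 + 0.16×1.9 + 0.065×6.4 = 1.238 kJ/s.
Handling time per unit search time: 0.14×14 + 0.16×5.8 + 0.065×11 = 3.603.
Rate = 1.238/(1 + 3.603) = 0.269 kJ/s.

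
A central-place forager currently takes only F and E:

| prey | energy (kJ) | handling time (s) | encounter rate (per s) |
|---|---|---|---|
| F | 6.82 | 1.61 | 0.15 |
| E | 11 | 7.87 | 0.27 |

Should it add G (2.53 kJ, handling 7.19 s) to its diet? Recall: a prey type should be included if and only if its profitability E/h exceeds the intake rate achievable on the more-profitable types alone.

Intake rate on the current diet: R = (0.15×6.82 + 0.27×11) / (1 + 0.15×1.61 + 0.27×7.87) = 3.993/3.366 = 1.186 kJ/s.
Profitability of G: 2.53/7.19 = 0.3519 kJ/s.
Since 0.3519 < R, time spent handling G is better spent searching.

No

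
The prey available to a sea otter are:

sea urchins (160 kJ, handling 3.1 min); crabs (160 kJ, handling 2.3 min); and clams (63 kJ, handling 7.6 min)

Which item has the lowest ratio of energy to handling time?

clams

Profitability E/h (kJ/min): sea urchins = 160/3.1 = 51.6, crabs = 160/2.3 = 69.6, clams = 63/7.6 = 8.29.
Ranked: crabs > sea urchins > clams.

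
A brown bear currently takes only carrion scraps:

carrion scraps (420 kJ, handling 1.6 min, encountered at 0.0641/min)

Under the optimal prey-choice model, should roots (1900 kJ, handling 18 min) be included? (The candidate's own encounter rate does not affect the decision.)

Yes

On carrion scraps alone, R = ΣλE/(1+Σλh) = 26.92/1.103 = 24.42 kJ/min.
roots: E/h = 1900/18 = 105.6 kJ/min.
105.6 > 24.42, so adding roots raises the average — include it.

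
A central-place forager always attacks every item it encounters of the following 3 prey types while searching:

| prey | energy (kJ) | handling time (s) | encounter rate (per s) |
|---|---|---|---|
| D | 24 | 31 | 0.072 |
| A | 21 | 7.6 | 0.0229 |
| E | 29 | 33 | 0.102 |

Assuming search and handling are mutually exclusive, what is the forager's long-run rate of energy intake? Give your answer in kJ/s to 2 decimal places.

R = (0.072×24 + 0.0229×21 + 0.102×29) / (1 + 0.072×31 + 0.0229×7.6 + 0.102×33) = 5.167/6.772 = 0.763 kJ/s.

0.76 kJ/s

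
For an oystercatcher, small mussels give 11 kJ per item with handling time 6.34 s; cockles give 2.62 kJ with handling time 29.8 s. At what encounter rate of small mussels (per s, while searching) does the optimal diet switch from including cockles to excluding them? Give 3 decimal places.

0.008 per s

At the threshold, the rate on small mussels alone equals the profitability of cockles: λ·11/(1 + λ·6.34) = 2.62/29.8 = 0.08792.
Rearranging, λ(11 − 0.08792×6.34) = 0.08792, so λ = 0.08792/10.44 = 0.008419 per s.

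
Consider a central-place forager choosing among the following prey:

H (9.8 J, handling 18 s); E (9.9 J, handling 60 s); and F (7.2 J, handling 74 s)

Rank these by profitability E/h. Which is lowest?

F

Profitability E/h (J/s): H = 9.8/18 = 0.544, E = 9.9/60 = 0.165, F = 7.2/74 = 0.0973.
Ranked: H > E > F.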